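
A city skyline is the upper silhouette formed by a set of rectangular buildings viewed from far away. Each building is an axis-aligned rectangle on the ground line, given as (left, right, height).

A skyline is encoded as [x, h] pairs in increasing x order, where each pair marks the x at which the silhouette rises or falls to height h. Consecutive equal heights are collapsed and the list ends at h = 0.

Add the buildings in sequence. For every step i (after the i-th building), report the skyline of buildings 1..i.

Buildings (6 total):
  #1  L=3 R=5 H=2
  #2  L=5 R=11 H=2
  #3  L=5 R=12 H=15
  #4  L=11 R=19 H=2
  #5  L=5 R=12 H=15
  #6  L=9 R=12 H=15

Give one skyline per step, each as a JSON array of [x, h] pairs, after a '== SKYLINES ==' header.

== SKYLINES ==
[[3,2],[5,0]]
[[3,2],[11,0]]
[[3,2],[5,15],[12,0]]
[[3,2],[5,15],[12,2],[19,0]]
[[3,2],[5,15],[12,2],[19,0]]
[[3,2],[5,15],[12,2],[19,0]]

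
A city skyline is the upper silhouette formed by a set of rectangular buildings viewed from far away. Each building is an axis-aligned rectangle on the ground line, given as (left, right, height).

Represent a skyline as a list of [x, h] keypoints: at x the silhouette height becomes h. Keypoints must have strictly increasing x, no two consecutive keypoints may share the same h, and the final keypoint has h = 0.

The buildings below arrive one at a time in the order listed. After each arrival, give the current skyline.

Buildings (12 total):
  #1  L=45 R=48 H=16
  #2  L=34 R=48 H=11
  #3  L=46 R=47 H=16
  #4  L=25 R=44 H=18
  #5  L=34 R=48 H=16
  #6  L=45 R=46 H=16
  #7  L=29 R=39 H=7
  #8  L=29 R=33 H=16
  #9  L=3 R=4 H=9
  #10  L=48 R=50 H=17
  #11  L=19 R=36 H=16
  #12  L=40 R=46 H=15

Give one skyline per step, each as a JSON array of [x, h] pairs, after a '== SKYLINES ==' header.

== SKYLINES ==
[[45,16],[48,0]]
[[34,11],[45,16],[48,0]]
[[34,11],[45,16],[48,0]]
[[25,18],[44,11],[45,16],[48,0]]
[[25,18],[44,16],[48,0]]
[[25,18],[44,16],[48,0]]
[[25,18],[44,16],[48,0]]
[[25,18],[44,16],[48,0]]
[[3,9],[4,0],[25,18],[44,16],[48,0]]
[[3,9],[4,0],[25,18],[44,16],[48,17],[50,0]]
[[3,9],[4,0],[19,16],[25,18],[44,16],[48,17],[50,0]]
[[3,9],[4,0],[19,16],[25,18],[44,16],[48,17],[50,0]]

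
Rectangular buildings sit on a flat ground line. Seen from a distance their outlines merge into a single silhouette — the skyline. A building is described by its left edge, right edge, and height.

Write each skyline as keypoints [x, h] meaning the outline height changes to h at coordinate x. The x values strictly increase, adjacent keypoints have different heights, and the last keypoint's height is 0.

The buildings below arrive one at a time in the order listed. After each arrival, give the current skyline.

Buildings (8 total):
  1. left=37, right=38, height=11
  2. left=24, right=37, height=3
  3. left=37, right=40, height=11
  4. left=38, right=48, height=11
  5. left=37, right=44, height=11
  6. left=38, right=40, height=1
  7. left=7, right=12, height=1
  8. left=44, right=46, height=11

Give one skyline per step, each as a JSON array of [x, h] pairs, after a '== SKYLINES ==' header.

== SKYLINES ==
[[37,11],[38,0]]
[[24,3],[37,11],[38,0]]
[[24,3],[37,11],[40,0]]
[[24,3],[37,11],[48,0]]
[[24,3],[37,11],[48,0]]
[[24,3],[37,11],[48,0]]
[[7,1],[12,0],[24,3],[37,11],[48,0]]
[[7,1],[12,0],[24,3],[37,11],[48,0]]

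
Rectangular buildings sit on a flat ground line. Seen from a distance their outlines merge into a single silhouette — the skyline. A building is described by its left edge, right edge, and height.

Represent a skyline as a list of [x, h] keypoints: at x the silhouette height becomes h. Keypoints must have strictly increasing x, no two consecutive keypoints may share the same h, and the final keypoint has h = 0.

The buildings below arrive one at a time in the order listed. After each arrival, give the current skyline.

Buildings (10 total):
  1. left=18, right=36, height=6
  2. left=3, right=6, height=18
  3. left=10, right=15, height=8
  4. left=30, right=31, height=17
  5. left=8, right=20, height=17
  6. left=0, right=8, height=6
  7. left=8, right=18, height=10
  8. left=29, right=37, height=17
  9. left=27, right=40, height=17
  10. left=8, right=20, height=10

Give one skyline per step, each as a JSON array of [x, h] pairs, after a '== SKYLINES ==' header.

== SKYLINES ==
[[18,6],[36,0]]
[[3,18],[6,0],[18,6],[36,0]]
[[3,18],[6,0],[10,8],[15,0],[18,6],[36,0]]
[[3,18],[6,0],[10,8],[15,0],[18,6],[30,17],[31,6],[36,0]]
[[3,18],[6,0],[8,17],[20,6],[30,17],[31,6],[36,0]]
[[0,6],[3,18],[6,6],[8,17],[20,6],[30,17],[31,6],[36,0]]
[[0,6],[3,18],[6,6],[8,17],[20,6],[30,17],[31,6],[36,0]]
[[0,6],[3,18],[6,6],[8,17],[20,6],[29,17],[37,0]]
[[0,6],[3,18],[6,6],[8,17],[20,6],[27,17],[40,0]]
[[0,6],[3,18],[6,6],[8,17],[20,6],[27,17],[40,0]]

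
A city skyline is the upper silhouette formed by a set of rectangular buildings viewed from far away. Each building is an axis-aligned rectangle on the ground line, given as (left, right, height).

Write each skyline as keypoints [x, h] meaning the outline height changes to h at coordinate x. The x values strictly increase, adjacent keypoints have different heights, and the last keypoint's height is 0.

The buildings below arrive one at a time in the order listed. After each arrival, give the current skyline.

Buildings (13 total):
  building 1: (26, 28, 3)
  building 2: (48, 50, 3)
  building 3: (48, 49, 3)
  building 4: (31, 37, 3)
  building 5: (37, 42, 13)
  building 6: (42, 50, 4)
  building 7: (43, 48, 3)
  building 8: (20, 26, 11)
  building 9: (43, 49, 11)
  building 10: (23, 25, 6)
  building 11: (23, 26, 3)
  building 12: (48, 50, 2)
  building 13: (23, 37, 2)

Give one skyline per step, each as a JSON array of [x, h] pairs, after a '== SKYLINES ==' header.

== SKYLINES ==
[[26,3],[28,0]]
[[26,3],[28,0],[48,3],[50,0]]
[[26,3],[28,0],[48,3],[50,0]]
[[26,3],[28,0],[31,3],[37,0],[48,3],[50,0]]
[[26,3],[28,0],[31,3],[37,13],[42,0],[48,3],[50,0]]
[[26,3],[28,0],[31,3],[37,13],[42,4],[50,0]]
[[26,3],[28,0],[31,3],[37,13],[42,4],[50,0]]
[[20,11],[26,3],[28,0],[31,3],[37,13],[42,4],[50,0]]
[[20,11],[26,3],[28,0],[31,3],[37,13],[42,4],[43,11],[49,4],[50,0]]
[[20,11],[26,3],[28,0],[31,3],[37,13],[42,4],[43,11],[49,4],[50,0]]
[[20,11],[26,3],[28,0],[31,3],[37,13],[42,4],[43,11],[49,4],[50,0]]
[[20,11],[26,3],[28,0],[31,3],[37,13],[42,4],[43,11],[49,4],[50,0]]
[[20,11],[26,3],[28,2],[31,3],[37,13],[42,4],[43,11],[49,4],[50,0]]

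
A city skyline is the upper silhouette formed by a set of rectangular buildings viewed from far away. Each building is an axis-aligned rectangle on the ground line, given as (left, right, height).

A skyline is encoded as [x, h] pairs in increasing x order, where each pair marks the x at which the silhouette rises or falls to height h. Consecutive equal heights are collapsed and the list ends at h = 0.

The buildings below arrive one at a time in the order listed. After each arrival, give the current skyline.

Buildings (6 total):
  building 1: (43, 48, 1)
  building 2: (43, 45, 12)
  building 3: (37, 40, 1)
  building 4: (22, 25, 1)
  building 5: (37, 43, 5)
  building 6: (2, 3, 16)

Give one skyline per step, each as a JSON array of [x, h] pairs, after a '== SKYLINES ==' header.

== SKYLINES ==
[[43,1],[48,0]]
[[43,12],[45,1],[48,0]]
[[37,1],[40,0],[43,12],[45,1],[48,0]]
[[22,1],[25,0],[37,1],[40,0],[43,12],[45,1],[48,0]]
[[22,1],[25,0],[37,5],[43,12],[45,1],[48,0]]
[[2,16],[3,0],[22,1],[25,0],[37,5],[43,12],[45,1],[48,0]]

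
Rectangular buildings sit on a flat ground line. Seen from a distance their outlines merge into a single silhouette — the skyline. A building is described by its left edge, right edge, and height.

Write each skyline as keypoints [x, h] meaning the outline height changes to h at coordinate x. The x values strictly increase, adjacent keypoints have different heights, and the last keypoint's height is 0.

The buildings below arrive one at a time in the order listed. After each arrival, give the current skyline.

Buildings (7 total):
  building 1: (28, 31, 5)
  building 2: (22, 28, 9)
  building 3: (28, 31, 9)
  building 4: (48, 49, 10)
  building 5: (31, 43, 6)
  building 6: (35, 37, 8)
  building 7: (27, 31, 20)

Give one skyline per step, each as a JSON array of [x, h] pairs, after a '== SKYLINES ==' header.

== SKYLINES ==
[[28,5],[31,0]]
[[22,9],[28,5],[31,0]]
[[22,9],[31,0]]
[[22,9],[31,0],[48,10],[49,0]]
[[22,9],[31,6],[43,0],[48,10],[49,0]]
[[22,9],[31,6],[35,8],[37,6],[43,0],[48,10],[49,0]]
[[22,9],[27,20],[31,6],[35,8],[37,6],[43,0],[48,10],[49,0]]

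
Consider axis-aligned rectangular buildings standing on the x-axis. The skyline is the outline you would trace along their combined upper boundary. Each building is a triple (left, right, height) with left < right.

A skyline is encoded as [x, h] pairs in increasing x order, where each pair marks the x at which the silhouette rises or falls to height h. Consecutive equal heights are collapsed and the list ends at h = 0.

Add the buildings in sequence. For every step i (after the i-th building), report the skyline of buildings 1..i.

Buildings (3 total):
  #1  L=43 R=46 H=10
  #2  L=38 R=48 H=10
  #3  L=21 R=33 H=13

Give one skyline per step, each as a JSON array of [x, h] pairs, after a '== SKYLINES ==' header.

== SKYLINES ==
[[43,10],[46,0]]
[[38,10],[48,0]]
[[21,13],[33,0],[38,10],[48,0]]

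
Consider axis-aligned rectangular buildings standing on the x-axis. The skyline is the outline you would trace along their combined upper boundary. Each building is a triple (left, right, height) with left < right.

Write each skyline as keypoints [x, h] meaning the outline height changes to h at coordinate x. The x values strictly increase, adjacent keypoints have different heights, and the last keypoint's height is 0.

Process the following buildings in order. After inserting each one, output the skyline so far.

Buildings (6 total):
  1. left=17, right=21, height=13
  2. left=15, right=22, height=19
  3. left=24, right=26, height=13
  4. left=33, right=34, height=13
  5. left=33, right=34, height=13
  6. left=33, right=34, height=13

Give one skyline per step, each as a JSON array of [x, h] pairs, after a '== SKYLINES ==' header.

== SKYLINES ==
[[17,13],[21,0]]
[[15,19],[22,0]]
[[15,19],[22,0],[24,13],[26,0]]
[[15,19],[22,0],[24,13],[26,0],[33,13],[34,0]]
[[15,19],[22,0],[24,13],[26,0],[33,13],[34,0]]
[[15,19],[22,0],[24,13],[26,0],[33,13],[34,0]]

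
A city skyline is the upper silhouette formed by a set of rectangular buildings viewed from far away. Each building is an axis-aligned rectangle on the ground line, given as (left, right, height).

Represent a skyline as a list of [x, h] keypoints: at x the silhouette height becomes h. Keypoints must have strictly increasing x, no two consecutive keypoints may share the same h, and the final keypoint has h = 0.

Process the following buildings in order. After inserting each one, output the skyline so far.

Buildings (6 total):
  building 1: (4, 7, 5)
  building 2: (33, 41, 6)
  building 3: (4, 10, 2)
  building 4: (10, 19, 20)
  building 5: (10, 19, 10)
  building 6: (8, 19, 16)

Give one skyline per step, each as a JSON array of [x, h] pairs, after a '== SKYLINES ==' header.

== SKYLINES ==
[[4,5],[7,0]]
[[4,5],[7,0],[33,6],[41,0]]
[[4,5],[7,2],[10,0],[33,6],[41,0]]
[[4,5],[7,2],[10,20],[19,0],[33,6],[41,0]]
[[4,5],[7,2],[10,20],[19,0],[33,6],[41,0]]
[[4,5],[7,2],[8,16],[10,20],[19,0],[33,6],[41,0]]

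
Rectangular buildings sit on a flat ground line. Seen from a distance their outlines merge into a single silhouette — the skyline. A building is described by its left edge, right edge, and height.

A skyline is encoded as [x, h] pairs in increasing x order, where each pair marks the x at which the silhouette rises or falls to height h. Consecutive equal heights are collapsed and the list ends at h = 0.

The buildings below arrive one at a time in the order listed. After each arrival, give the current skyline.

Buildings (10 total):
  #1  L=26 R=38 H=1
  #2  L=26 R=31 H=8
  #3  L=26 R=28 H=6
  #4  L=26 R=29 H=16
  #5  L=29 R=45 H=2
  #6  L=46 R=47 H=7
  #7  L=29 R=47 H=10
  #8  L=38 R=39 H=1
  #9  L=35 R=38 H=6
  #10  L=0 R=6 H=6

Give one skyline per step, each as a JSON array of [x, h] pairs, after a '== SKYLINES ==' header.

== SKYLINES ==
[[26,1],[38,0]]
[[26,8],[31,1],[38,0]]
[[26,8],[31,1],[38,0]]
[[26,16],[29,8],[31,1],[38,0]]
[[26,16],[29,8],[31,2],[45,0]]
[[26,16],[29,8],[31,2],[45,0],[46,7],[47,0]]
[[26,16],[29,10],[47,0]]
[[26,16],[29,10],[47,0]]
[[26,16],[29,10],[47,0]]
[[0,6],[6,0],[26,16],[29,10],[47,0]]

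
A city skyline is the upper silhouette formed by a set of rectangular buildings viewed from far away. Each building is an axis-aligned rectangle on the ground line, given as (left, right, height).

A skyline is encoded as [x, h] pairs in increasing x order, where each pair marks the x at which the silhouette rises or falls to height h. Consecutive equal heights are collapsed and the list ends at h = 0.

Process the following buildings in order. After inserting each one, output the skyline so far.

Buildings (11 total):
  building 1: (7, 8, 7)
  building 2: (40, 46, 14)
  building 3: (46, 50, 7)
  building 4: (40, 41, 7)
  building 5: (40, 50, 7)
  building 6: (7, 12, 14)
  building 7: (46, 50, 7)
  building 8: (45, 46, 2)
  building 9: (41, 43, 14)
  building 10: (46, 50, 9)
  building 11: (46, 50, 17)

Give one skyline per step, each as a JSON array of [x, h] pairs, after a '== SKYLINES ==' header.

== SKYLINES ==
[[7,7],[8,0]]
[[7,7],[8,0],[40,14],[46,0]]
[[7,7],[8,0],[40,14],[46,7],[50,0]]
[[7,7],[8,0],[40,14],[46,7],[50,0]]
[[7,7],[8,0],[40,14],[46,7],[50,0]]
[[7,14],[12,0],[40,14],[46,7],[50,0]]
[[7,14],[12,0],[40,14],[46,7],[50,0]]
[[7,14],[12,0],[40,14],[46,7],[50,0]]
[[7,14],[12,0],[40,14],[46,7],[50,0]]
[[7,14],[12,0],[40,14],[46,9],[50,0]]
[[7,14],[12,0],[40,14],[46,17],[50,0]]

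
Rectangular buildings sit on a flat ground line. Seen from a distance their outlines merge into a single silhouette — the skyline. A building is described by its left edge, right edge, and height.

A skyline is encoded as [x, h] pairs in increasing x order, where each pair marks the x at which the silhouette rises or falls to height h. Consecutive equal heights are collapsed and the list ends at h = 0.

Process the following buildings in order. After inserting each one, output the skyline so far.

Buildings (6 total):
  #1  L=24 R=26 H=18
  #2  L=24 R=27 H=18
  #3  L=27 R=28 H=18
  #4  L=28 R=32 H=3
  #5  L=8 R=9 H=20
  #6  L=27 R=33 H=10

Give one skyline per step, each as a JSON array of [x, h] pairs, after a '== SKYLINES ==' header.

== SKYLINES ==
[[24,18],[26,0]]
[[24,18],[27,0]]
[[24,18],[28,0]]
[[24,18],[28,3],[32,0]]
[[8,20],[9,0],[24,18],[28,3],[32,0]]
[[8,20],[9,0],[24,18],[28,10],[33,0]]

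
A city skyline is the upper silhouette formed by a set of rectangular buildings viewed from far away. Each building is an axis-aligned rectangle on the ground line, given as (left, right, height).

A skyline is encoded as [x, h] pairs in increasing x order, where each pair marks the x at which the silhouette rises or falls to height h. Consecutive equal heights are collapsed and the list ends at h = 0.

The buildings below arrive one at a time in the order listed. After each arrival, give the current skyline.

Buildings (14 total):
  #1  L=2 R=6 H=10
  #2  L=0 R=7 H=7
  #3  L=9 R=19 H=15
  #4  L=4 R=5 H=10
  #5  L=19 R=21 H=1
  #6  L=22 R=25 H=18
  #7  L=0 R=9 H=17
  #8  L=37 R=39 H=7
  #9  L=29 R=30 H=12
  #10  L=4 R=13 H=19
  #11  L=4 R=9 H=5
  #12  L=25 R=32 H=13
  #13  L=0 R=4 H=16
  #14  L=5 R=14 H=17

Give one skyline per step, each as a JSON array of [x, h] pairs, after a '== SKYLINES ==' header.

== SKYLINES ==
[[2,10],[6,0]]
[[0,7],[2,10],[6,7],[7,0]]
[[0,7],[2,10],[6,7],[7,0],[9,15],[19,0]]
[[0,7],[2,10],[6,7],[7,0],[9,15],[19,0]]
[[0,7],[2,10],[6,7],[7,0],[9,15],[19,1],[21,0]]
[[0,7],[2,10],[6,7],[7,0],[9,15],[19,1],[21,0],[22,18],[25,0]]
[[0,17],[9,15],[19,1],[21,0],[22,18],[25,0]]
[[0,17],[9,15],[19,1],[21,0],[22,18],[25,0],[37,7],[39,0]]
[[0,17],[9,15],[19,1],[21,0],[22,18],[25,0],[29,12],[30,0],[37,7],[39,0]]
[[0,17],[4,19],[13,15],[19,1],[21,0],[22,18],[25,0],[29,12],[30,0],[37,7],[39,0]]
[[0,17],[4,19],[13,15],[19,1],[21,0],[22,18],[25,0],[29,12],[30,0],[37,7],[39,0]]
[[0,17],[4,19],[13,15],[19,1],[21,0],[22,18],[25,13],[32,0],[37,7],[39,0]]
[[0,17],[4,19],[13,15],[19,1],[21,0],[22,18],[25,13],[32,0],[37,7],[39,0]]
[[0,17],[4,19],[13,17],[14,15],[19,1],[21,0],[22,18],[25,13],[32,0],[37,7],[39,0]]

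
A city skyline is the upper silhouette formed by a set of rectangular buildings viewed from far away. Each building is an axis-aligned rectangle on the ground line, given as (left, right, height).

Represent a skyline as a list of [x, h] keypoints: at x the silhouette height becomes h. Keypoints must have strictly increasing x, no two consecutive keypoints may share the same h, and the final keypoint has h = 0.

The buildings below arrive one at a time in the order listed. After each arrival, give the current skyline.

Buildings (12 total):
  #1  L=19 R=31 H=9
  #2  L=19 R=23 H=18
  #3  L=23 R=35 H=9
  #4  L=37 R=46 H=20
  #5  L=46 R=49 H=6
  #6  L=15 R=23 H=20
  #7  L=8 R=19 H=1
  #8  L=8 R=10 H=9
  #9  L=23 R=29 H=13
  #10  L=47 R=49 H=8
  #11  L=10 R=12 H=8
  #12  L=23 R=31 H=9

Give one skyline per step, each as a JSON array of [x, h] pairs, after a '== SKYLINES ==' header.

== SKYLINES ==
[[19,9],[31,0]]
[[19,18],[23,9],[31,0]]
[[19,18],[23,9],[35,0]]
[[19,18],[23,9],[35,0],[37,20],[46,0]]
[[19,18],[23,9],[35,0],[37,20],[46,6],[49,0]]
[[15,20],[23,9],[35,0],[37,20],[46,6],[49,0]]
[[8,1],[15,20],[23,9],[35,0],[37,20],[46,6],[49,0]]
[[8,9],[10,1],[15,20],[23,9],[35,0],[37,20],[46,6],[49,0]]
[[8,9],[10,1],[15,20],[23,13],[29,9],[35,0],[37,20],[46,6],[49,0]]
[[8,9],[10,1],[15,20],[23,13],[29,9],[35,0],[37,20],[46,6],[47,8],[49,0]]
[[8,9],[10,8],[12,1],[15,20],[23,13],[29,9],[35,0],[37,20],[46,6],[47,8],[49,0]]
[[8,9],[10,8],[12,1],[15,20],[23,13],[29,9],[35,0],[37,20],[46,6],[47,8],[49,0]]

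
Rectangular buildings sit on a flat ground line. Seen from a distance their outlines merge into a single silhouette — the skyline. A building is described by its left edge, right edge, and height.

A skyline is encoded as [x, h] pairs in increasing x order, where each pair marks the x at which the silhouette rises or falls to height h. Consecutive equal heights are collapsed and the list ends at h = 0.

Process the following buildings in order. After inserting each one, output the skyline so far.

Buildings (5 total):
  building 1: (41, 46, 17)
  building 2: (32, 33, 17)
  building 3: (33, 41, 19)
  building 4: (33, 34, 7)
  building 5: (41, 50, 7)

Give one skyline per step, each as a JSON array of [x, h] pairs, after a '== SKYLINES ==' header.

== SKYLINES ==
[[41,17],[46,0]]
[[32,17],[33,0],[41,17],[46,0]]
[[32,17],[33,19],[41,17],[46,0]]
[[32,17],[33,19],[41,17],[46,0]]
[[32,17],[33,19],[41,17],[46,7],[50,0]]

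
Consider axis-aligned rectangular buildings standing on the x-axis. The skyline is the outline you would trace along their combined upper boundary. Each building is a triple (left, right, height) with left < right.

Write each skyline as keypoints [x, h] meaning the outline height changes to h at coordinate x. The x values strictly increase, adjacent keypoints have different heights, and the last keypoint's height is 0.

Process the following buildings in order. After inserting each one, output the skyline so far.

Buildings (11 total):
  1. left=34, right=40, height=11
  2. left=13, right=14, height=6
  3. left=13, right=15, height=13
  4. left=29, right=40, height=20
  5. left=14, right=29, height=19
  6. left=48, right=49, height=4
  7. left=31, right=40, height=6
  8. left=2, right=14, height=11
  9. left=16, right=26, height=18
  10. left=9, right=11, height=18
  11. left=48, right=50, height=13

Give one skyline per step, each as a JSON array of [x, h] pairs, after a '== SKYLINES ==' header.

== SKYLINES ==
[[34,11],[40,0]]
[[13,6],[14,0],[34,11],[40,0]]
[[13,13],[15,0],[34,11],[40,0]]
[[13,13],[15,0],[29,20],[40,0]]
[[13,13],[14,19],[29,20],[40,0]]
[[13,13],[14,19],[29,20],[40,0],[48,4],[49,0]]
[[13,13],[14,19],[29,20],[40,0],[48,4],[49,0]]
[[2,11],[13,13],[14,19],[29,20],[40,0],[48,4],[49,0]]
[[2,11],[13,13],[14,19],[29,20],[40,0],[48,4],[49,0]]
[[2,11],[9,18],[11,11],[13,13],[14,19],[29,20],[40,0],[48,4],[49,0]]
[[2,11],[9,18],[11,11],[13,13],[14,19],[29,20],[40,0],[48,13],[50,0]]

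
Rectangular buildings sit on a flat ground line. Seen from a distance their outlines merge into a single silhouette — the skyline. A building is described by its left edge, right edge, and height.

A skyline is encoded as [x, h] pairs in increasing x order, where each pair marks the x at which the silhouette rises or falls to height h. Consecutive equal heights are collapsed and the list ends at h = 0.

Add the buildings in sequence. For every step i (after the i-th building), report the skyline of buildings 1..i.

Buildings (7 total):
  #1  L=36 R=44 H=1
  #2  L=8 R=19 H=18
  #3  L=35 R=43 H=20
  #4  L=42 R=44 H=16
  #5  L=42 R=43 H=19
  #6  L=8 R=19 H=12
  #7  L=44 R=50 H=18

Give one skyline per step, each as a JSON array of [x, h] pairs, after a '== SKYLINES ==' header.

== SKYLINES ==
[[36,1],[44,0]]
[[8,18],[19,0],[36,1],[44,0]]
[[8,18],[19,0],[35,20],[43,1],[44,0]]
[[8,18],[19,0],[35,20],[43,16],[44,0]]
[[8,18],[19,0],[35,20],[43,16],[44,0]]
[[8,18],[19,0],[35,20],[43,16],[44,0]]
[[8,18],[19,0],[35,20],[43,16],[44,18],[50,0]]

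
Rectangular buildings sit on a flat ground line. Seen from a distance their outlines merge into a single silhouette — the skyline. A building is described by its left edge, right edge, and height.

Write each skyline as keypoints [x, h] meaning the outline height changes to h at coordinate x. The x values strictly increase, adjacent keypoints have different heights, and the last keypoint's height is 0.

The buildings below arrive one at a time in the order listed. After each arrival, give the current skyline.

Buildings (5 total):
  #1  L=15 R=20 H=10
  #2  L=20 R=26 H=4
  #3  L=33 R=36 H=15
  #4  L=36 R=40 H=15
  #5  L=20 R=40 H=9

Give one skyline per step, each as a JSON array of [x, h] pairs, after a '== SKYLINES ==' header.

== SKYLINES ==
[[15,10],[20,0]]
[[15,10],[20,4],[26,0]]
[[15,10],[20,4],[26,0],[33,15],[36,0]]
[[15,10],[20,4],[26,0],[33,15],[40,0]]
[[15,10],[20,9],[33,15],[40,0]]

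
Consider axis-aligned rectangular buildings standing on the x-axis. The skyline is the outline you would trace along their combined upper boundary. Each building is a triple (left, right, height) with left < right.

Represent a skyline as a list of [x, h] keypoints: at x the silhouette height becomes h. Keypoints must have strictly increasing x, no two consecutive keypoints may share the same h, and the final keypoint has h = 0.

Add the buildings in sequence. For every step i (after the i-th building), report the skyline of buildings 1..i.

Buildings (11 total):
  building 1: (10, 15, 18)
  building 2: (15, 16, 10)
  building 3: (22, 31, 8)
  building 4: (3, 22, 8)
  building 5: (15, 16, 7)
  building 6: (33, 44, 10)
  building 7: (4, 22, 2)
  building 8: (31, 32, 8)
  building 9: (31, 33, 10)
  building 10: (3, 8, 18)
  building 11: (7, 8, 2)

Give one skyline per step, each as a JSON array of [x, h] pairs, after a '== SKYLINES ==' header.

== SKYLINES ==
[[10,18],[15,0]]
[[10,18],[15,10],[16,0]]
[[10,18],[15,10],[16,0],[22,8],[31,0]]
[[3,8],[10,18],[15,10],[16,8],[31,0]]
[[3,8],[10,18],[15,10],[16,8],[31,0]]
[[3,8],[10,18],[15,10],[16,8],[31,0],[33,10],[44,0]]
[[3,8],[10,18],[15,10],[16,8],[31,0],[33,10],[44,0]]
[[3,8],[10,18],[15,10],[16,8],[32,0],[33,10],[44,0]]
[[3,8],[10,18],[15,10],[16,8],[31,10],[44,0]]
[[3,18],[8,8],[10,18],[15,10],[16,8],[31,10],[44,0]]
[[3,18],[8,8],[10,18],[15,10],[16,8],[31,10],[44,0]]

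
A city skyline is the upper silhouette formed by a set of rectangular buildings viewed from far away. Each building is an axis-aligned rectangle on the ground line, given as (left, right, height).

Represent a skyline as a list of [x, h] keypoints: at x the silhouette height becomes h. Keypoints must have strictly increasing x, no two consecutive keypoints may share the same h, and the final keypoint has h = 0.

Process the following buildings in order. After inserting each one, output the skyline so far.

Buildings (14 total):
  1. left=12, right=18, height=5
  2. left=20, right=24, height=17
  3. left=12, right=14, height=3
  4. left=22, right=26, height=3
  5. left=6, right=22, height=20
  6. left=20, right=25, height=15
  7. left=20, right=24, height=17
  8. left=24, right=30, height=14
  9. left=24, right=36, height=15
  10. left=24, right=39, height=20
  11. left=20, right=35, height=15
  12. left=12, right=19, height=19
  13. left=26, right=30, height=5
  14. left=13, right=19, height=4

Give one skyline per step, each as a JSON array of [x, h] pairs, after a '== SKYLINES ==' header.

== SKYLINES ==
[[12,5],[18,0]]
[[12,5],[18,0],[20,17],[24,0]]
[[12,5],[18,0],[20,17],[24,0]]
[[12,5],[18,0],[20,17],[24,3],[26,0]]
[[6,20],[22,17],[24,3],[26,0]]
[[6,20],[22,17],[24,15],[25,3],[26,0]]
[[6,20],[22,17],[24,15],[25,3],[26,0]]
[[6,20],[22,17],[24,15],[25,14],[30,0]]
[[6,20],[22,17],[24,15],[36,0]]
[[6,20],[22,17],[24,20],[39,0]]
[[6,20],[22,17],[24,20],[39,0]]
[[6,20],[22,17],[24,20],[39,0]]
[[6,20],[22,17],[24,20],[39,0]]
[[6,20],[22,17],[24,20],[39,0]]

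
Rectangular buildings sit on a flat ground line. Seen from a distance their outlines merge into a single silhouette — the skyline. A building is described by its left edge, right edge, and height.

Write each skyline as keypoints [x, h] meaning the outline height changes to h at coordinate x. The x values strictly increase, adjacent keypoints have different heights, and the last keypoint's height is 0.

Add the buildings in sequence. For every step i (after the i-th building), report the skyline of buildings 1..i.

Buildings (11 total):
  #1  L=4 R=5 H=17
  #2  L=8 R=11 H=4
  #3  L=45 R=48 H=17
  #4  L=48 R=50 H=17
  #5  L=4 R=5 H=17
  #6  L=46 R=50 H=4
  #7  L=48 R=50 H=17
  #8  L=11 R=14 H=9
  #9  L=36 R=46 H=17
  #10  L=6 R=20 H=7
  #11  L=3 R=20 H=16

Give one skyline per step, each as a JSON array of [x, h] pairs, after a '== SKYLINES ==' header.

== SKYLINES ==
[[4,17],[5,0]]
[[4,17],[5,0],[8,4],[11,0]]
[[4,17],[5,0],[8,4],[11,0],[45,17],[48,0]]
[[4,17],[5,0],[8,4],[11,0],[45,17],[50,0]]
[[4,17],[5,0],[8,4],[11,0],[45,17],[50,0]]
[[4,17],[5,0],[8,4],[11,0],[45,17],[50,0]]
[[4,17],[5,0],[8,4],[11,0],[45,17],[50,0]]
[[4,17],[5,0],[8,4],[11,9],[14,0],[45,17],[50,0]]
[[4,17],[5,0],[8,4],[11,9],[14,0],[36,17],[50,0]]
[[4,17],[5,0],[6,7],[11,9],[14,7],[20,0],[36,17],[50,0]]
[[3,16],[4,17],[5,16],[20,0],[36,17],[50,0]]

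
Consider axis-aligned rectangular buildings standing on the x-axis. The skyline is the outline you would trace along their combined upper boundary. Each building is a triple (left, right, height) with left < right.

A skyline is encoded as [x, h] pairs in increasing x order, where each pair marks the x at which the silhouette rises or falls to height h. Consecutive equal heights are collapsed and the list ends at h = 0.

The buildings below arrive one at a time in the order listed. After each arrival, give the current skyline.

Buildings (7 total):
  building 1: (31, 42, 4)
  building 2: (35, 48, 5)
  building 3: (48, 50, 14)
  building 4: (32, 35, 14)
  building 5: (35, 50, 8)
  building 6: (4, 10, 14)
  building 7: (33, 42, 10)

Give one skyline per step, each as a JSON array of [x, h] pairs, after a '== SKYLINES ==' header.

== SKYLINES ==
[[31,4],[42,0]]
[[31,4],[35,5],[48,0]]
[[31,4],[35,5],[48,14],[50,0]]
[[31,4],[32,14],[35,5],[48,14],[50,0]]
[[31,4],[32,14],[35,8],[48,14],[50,0]]
[[4,14],[10,0],[31,4],[32,14],[35,8],[48,14],[50,0]]
[[4,14],[10,0],[31,4],[32,14],[35,10],[42,8],[48,14],[50,0]]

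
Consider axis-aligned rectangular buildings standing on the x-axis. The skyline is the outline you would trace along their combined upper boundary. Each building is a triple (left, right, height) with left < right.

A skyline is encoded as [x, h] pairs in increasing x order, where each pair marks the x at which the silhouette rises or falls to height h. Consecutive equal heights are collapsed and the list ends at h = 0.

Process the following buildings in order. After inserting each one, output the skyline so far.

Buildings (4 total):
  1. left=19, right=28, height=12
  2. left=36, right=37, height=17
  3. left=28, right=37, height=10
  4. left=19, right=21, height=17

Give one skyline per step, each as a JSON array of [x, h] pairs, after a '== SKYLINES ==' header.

== SKYLINES ==
[[19,12],[28,0]]
[[19,12],[28,0],[36,17],[37,0]]
[[19,12],[28,10],[36,17],[37,0]]
[[19,17],[21,12],[28,10],[36,17],[37,0]]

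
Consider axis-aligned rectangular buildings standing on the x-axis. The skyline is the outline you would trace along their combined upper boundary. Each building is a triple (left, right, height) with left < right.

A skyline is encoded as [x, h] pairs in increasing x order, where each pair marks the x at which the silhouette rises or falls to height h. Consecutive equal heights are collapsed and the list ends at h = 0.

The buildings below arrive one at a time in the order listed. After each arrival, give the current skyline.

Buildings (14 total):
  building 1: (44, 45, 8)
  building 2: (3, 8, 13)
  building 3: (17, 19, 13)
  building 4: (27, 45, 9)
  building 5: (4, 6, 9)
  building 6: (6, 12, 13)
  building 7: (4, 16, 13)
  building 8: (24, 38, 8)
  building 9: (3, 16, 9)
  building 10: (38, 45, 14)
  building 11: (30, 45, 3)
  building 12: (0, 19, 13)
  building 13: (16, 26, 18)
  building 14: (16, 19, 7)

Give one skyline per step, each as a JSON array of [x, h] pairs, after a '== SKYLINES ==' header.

== SKYLINES ==
[[44,8],[45,0]]
[[3,13],[8,0],[44,8],[45,0]]
[[3,13],[8,0],[17,13],[19,0],[44,8],[45,0]]
[[3,13],[8,0],[17,13],[19,0],[27,9],[45,0]]
[[3,13],[8,0],[17,13],[19,0],[27,9],[45,0]]
[[3,13],[12,0],[17,13],[19,0],[27,9],[45,0]]
[[3,13],[16,0],[17,13],[19,0],[27,9],[45,0]]
[[3,13],[16,0],[17,13],[19,0],[24,8],[27,9],[45,0]]
[[3,13],[16,0],[17,13],[19,0],[24,8],[27,9],[45,0]]
[[3,13],[16,0],[17,13],[19,0],[24,8],[27,9],[38,14],[45,0]]
[[3,13],[16,0],[17,13],[19,0],[24,8],[27,9],[38,14],[45,0]]
[[0,13],[19,0],[24,8],[27,9],[38,14],[45,0]]
[[0,13],[16,18],[26,8],[27,9],[38,14],[45,0]]
[[0,13],[16,18],[26,8],[27,9],[38,14],[45,0]]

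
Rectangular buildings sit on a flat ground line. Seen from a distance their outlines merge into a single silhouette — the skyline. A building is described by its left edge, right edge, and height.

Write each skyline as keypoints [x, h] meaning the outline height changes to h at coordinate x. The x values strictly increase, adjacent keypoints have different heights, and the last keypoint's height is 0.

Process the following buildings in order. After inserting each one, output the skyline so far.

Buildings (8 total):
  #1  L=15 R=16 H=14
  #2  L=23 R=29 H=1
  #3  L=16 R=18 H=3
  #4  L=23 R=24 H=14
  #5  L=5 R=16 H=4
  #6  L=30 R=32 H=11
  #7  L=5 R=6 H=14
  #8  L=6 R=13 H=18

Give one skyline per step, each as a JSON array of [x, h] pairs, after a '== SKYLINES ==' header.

== SKYLINES ==
[[15,14],[16,0]]
[[15,14],[16,0],[23,1],[29,0]]
[[15,14],[16,3],[18,0],[23,1],[29,0]]
[[15,14],[16,3],[18,0],[23,14],[24,1],[29,0]]
[[5,4],[15,14],[16,3],[18,0],[23,14],[24,1],[29,0]]
[[5,4],[15,14],[16,3],[18,0],[23,14],[24,1],[29,0],[30,11],[32,0]]
[[5,14],[6,4],[15,14],[16,3],[18,0],[23,14],[24,1],[29,0],[30,11],[32,0]]
[[5,14],[6,18],[13,4],[15,14],[16,3],[18,0],[23,14],[24,1],[29,0],[30,11],[32,0]]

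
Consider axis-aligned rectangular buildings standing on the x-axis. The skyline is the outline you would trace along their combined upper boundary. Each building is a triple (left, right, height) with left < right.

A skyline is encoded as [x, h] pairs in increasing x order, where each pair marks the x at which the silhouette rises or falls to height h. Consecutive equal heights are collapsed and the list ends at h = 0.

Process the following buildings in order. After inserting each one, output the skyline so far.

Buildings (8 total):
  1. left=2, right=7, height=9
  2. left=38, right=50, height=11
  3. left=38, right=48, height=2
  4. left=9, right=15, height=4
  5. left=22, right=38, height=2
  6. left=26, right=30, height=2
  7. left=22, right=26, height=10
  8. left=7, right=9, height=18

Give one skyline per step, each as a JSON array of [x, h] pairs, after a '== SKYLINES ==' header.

== SKYLINES ==
[[2,9],[7,0]]
[[2,9],[7,0],[38,11],[50,0]]
[[2,9],[7,0],[38,11],[50,0]]
[[2,9],[7,0],[9,4],[15,0],[38,11],[50,0]]
[[2,9],[7,0],[9,4],[15,0],[22,2],[38,11],[50,0]]
[[2,9],[7,0],[9,4],[15,0],[22,2],[38,11],[50,0]]
[[2,9],[7,0],[9,4],[15,0],[22,10],[26,2],[38,11],[50,0]]
[[2,9],[7,18],[9,4],[15,0],[22,10],[26,2],[38,11],[50,0]]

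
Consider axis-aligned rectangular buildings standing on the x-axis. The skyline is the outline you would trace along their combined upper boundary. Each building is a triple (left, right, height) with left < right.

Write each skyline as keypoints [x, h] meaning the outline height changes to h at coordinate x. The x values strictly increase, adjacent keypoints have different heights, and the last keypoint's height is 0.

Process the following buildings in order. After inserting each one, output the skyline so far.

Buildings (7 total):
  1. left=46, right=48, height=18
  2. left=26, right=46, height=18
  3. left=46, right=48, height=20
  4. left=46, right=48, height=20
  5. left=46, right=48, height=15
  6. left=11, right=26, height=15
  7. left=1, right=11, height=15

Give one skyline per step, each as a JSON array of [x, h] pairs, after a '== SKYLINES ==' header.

== SKYLINES ==
[[46,18],[48,0]]
[[26,18],[48,0]]
[[26,18],[46,20],[48,0]]
[[26,18],[46,20],[48,0]]
[[26,18],[46,20],[48,0]]
[[11,15],[26,18],[46,20],[48,0]]
[[1,15],[26,18],[46,20],[48,0]]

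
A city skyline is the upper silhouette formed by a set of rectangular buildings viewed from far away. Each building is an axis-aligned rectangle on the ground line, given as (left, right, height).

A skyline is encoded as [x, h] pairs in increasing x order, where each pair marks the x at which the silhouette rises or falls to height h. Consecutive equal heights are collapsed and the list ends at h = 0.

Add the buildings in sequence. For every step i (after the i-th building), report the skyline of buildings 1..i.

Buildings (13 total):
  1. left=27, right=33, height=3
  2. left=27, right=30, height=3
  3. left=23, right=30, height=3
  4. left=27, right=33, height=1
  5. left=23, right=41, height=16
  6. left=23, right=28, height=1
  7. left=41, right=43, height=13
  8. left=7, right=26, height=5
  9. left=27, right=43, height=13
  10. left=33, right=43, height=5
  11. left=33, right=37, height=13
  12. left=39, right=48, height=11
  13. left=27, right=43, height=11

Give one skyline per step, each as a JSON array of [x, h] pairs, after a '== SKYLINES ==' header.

== SKYLINES ==
[[27,3],[33,0]]
[[27,3],[33,0]]
[[23,3],[33,0]]
[[23,3],[33,0]]
[[23,16],[41,0]]
[[23,16],[41,0]]
[[23,16],[41,13],[43,0]]
[[7,5],[23,16],[41,13],[43,0]]
[[7,5],[23,16],[41,13],[43,0]]
[[7,5],[23,16],[41,13],[43,0]]
[[7,5],[23,16],[41,13],[43,0]]
[[7,5],[23,16],[41,13],[43,11],[48,0]]
[[7,5],[23,16],[41,13],[43,11],[48,0]]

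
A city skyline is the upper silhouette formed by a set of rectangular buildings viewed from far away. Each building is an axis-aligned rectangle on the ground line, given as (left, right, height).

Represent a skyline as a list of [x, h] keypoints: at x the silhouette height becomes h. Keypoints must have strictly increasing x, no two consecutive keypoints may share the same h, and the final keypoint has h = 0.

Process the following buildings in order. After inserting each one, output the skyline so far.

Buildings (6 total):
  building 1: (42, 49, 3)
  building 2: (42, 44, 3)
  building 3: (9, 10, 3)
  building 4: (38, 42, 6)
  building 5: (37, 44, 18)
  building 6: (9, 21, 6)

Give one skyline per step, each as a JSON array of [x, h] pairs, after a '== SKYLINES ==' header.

== SKYLINES ==
[[42,3],[49,0]]
[[42,3],[49,0]]
[[9,3],[10,0],[42,3],[49,0]]
[[9,3],[10,0],[38,6],[42,3],[49,0]]
[[9,3],[10,0],[37,18],[44,3],[49,0]]
[[9,6],[21,0],[37,18],[44,3],[49,0]]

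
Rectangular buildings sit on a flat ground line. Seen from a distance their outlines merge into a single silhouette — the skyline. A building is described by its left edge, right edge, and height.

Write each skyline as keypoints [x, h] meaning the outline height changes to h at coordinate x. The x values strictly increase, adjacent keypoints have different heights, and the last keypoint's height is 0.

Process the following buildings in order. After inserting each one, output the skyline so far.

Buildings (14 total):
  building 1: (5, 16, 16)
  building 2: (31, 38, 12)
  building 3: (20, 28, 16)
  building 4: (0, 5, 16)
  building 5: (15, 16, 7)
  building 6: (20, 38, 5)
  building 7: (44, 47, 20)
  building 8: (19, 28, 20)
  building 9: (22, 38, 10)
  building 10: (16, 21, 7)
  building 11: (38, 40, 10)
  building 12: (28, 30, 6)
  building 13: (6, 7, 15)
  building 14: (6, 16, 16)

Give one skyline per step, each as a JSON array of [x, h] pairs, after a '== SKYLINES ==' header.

== SKYLINES ==
[[5,16],[16,0]]
[[5,16],[16,0],[31,12],[38,0]]
[[5,16],[16,0],[20,16],[28,0],[31,12],[38,0]]
[[0,16],[16,0],[20,16],[28,0],[31,12],[38,0]]
[[0,16],[16,0],[20,16],[28,0],[31,12],[38,0]]
[[0,16],[16,0],[20,16],[28,5],[31,12],[38,0]]
[[0,16],[16,0],[20,16],[28,5],[31,12],[38,0],[44,20],[47,0]]
[[0,16],[16,0],[19,20],[28,5],[31,12],[38,0],[44,20],[47,0]]
[[0,16],[16,0],[19,20],[28,10],[31,12],[38,0],[44,20],[47,0]]
[[0,16],[16,7],[19,20],[28,10],[31,12],[38,0],[44,20],[47,0]]
[[0,16],[16,7],[19,20],[28,10],[31,12],[38,10],[40,0],[44,20],[47,0]]
[[0,16],[16,7],[19,20],[28,10],[31,12],[38,10],[40,0],[44,20],[47,0]]
[[0,16],[16,7],[19,20],[28,10],[31,12],[38,10],[40,0],[44,20],[47,0]]
[[0,16],[16,7],[19,20],[28,10],[31,12],[38,10],[40,0],[44,20],[47,0]]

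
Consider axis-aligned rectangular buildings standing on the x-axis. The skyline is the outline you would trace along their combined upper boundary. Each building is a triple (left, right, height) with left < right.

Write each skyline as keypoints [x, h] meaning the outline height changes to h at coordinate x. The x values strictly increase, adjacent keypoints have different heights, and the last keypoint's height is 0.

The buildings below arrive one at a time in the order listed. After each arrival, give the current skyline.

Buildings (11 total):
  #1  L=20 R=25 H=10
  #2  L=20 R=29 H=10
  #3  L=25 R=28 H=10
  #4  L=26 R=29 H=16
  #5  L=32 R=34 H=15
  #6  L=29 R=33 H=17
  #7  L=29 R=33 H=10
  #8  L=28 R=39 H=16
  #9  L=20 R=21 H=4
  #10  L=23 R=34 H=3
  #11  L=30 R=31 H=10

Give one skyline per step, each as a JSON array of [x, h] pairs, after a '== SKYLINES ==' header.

== SKYLINES ==
[[20,10],[25,0]]
[[20,10],[29,0]]
[[20,10],[29,0]]
[[20,10],[26,16],[29,0]]
[[20,10],[26,16],[29,0],[32,15],[34,0]]
[[20,10],[26,16],[29,17],[33,15],[34,0]]
[[20,10],[26,16],[29,17],[33,15],[34,0]]
[[20,10],[26,16],[29,17],[33,16],[39,0]]
[[20,10],[26,16],[29,17],[33,16],[39,0]]
[[20,10],[26,16],[29,17],[33,16],[39,0]]
[[20,10],[26,16],[29,17],[33,16],[39,0]]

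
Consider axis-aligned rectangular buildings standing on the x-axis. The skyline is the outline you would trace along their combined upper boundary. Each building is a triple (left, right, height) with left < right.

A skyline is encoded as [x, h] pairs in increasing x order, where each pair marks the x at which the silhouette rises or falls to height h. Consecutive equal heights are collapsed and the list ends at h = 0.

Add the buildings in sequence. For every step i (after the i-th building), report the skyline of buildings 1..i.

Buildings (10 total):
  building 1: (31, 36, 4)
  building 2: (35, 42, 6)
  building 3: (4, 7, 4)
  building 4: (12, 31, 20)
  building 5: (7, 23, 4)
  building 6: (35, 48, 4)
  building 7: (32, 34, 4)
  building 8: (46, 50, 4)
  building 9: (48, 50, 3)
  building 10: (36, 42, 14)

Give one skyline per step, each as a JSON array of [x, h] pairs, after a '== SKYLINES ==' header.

== SKYLINES ==
[[31,4],[36,0]]
[[31,4],[35,6],[42,0]]
[[4,4],[7,0],[31,4],[35,6],[42,0]]
[[4,4],[7,0],[12,20],[31,4],[35,6],[42,0]]
[[4,4],[12,20],[31,4],[35,6],[42,0]]
[[4,4],[12,20],[31,4],[35,6],[42,4],[48,0]]
[[4,4],[12,20],[31,4],[35,6],[42,4],[48,0]]
[[4,4],[12,20],[31,4],[35,6],[42,4],[50,0]]
[[4,4],[12,20],[31,4],[35,6],[42,4],[50,0]]
[[4,4],[12,20],[31,4],[35,6],[36,14],[42,4],[50,0]]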